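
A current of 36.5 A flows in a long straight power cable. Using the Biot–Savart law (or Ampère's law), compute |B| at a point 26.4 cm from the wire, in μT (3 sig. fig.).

For an infinitely long straight wire, B = μ₀I/(2πd).
B = (4π×10⁻⁷ × 36.5) / (2π × 0.264) = 2.77×10⁻⁵ T.

B ≈ 27.7 μT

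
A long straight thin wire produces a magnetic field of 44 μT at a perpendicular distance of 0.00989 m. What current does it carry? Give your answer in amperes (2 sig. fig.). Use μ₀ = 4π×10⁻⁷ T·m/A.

For a long straight wire B = μ₀I/(2πd), so I = 2πdB/μ₀.
I = 2π × 0.00989 × 4.40×10⁻⁵ / (4π×10⁻⁷) = 2.18 A.

I ≈ 2.2 A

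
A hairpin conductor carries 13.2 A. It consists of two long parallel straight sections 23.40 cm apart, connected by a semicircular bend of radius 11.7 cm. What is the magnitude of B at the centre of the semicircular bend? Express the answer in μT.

The semicircular arc contributes B_arc = μ₀I·π/(4πR) = μ₀I/(4R) = 3.54×10⁻⁵ T.
Each semi-infinite lead is at perpendicular distance R = 0.117 m from the centre, with the perpendicular foot at its near end, so it contributes μ₀I/(4πR); both point the same way, together 2.26×10⁻⁵ T.
Arc and leads all point the same direction: B = 3.54×10⁻⁵ + 2.26×10⁻⁵ = 5.80×10⁻⁵ T.

B ≈ 58.0 μT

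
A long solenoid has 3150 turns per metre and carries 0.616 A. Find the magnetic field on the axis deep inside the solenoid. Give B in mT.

Inside a long solenoid, B = μ₀nI with n = 3150 turns/m.
B = 4π×10⁻⁷ × 3150 × 0.616 = 2.44×10⁻³ T.

B ≈ 2.44 mT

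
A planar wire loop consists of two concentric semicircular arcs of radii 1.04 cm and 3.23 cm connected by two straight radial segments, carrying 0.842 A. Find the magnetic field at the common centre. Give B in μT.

The radial connectors point toward the centre, so dl × r̂ = 0 and they contribute nothing.
Each semicircle gives μ₀I/(4R): inner arc 2.54×10⁻⁵ T, outer arc 8.19×10⁻⁶ T.
The two arcs carry current in opposite angular senses, so their fields oppose: B = |2.54×10⁻⁵ − 8.19×10⁻⁶| = 1.72×10⁻⁵ T.

B ≈ 17.2 μT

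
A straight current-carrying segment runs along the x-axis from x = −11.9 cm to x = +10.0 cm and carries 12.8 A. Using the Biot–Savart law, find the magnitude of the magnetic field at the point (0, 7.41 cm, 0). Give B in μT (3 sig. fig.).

B ≈ 28.5 μT

For a finite straight segment, B = (μ₀I/4πd)(sinθ₁ + sinθ₂), where θ₁, θ₂ are the angles from the perpendicular to each end.
The perpendicular distance is d = 0.0741 m; the end-offsets along the wire are a = 0.119 m and b = 0.1 m.
sinθ₁ = 0.119/√(0.119²+0.0741²) = 0.8489; sinθ₂ = 0.1/√(0.1²+0.0741²) = 0.8035.
B = (4π×10⁻⁷ × 12.8) / (4π × 0.0741) × (0.8489 + 0.8035) = 2.85×10⁻⁵ T.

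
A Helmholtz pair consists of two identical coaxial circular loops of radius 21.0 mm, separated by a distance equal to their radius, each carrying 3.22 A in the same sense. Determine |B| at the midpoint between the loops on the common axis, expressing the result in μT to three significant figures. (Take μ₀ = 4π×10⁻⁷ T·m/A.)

B ≈ 138 μT

Each loop contributes B = μ₀IR²/[2(R²+z²)^(3/2)] on the axis, with z measured from that loop.
Loop 1 (z = 0.0105 m): B₁ = 6.89×10⁻⁵ T. Loop 2 (z = 0.0105 m): B₂ = 6.89×10⁻⁵ T.
The fields add: B = B₁ + B₂ = 1.38×10⁻⁴ T.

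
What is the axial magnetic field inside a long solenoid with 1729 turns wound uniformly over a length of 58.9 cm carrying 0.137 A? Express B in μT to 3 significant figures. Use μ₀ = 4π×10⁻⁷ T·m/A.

Inside a long solenoid, B = μ₀nI with n = 2935 turns/m.
B = 4π×10⁻⁷ × 2935 × 0.137 = 5.05×10⁻⁴ T.

B ≈ 505 μT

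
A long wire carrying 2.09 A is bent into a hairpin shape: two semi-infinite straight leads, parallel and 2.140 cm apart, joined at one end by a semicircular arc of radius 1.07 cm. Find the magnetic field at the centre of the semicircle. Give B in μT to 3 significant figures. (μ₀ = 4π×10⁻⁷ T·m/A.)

B ≈ 100 μT

The semicircular arc contributes B_arc = μ₀I·π/(4πR) = μ₀I/(4R) = 6.14×10⁻⁵ T.
Each semi-infinite lead is at perpendicular distance R = 0.0107 m from the centre, with the perpendicular foot at its near end, so it contributes μ₀I/(4πR); both point the same way, together 3.91×10⁻⁵ T.
Arc and leads all point the same direction: B = 6.14×10⁻⁵ + 3.91×10⁻⁵ = 1.00×10⁻⁴ T.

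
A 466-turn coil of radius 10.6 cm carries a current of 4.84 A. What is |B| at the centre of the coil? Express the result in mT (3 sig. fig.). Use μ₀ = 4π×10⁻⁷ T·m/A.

For an N-turn flat coil, B = Nμ₀I/(2R) with R = 0.106 m.
B = 466 × 2.87×10⁻⁵ T = 1.34×10⁻² T.

B ≈ 13.4 mT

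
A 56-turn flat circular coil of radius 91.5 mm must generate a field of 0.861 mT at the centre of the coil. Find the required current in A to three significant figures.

I ≈ 2.24 A

For an N-turn coil, B = Nμ₀I/(2R) with R = 0.0915 m, so I = 2RB/(Nμ₀) = 2 × 0.0915 × 8.61×10⁻⁴ / (56 × 4π×10⁻⁷) = 2.24 A.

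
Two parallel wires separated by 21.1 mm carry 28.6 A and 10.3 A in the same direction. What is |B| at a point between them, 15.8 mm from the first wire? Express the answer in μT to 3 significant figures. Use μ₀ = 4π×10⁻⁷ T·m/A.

Each long wire gives B = μ₀I/(2πd). Distances are d₁ = 0.0158 m and d₂ = 0.0053 m.
B₁ = 3.62×10⁻⁴ T, B₂ = 3.89×10⁻⁴ T.
Between parallel currents the two contributions point in opposite directions, so they subtract. B = |B₁ − B₂| = |3.62×10⁻⁴ − 3.89×10⁻⁴| = 2.67×10⁻⁵ T.

B ≈ 26.7 μT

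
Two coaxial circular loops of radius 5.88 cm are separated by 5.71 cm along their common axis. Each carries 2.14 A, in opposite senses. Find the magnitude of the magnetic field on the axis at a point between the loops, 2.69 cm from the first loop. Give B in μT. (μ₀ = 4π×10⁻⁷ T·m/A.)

Each loop contributes B = μ₀IR²/[2(R²+z²)^(3/2)] on the axis, with z measured from that loop.
Loop 1 (z = 0.0269 m): B₁ = 1.72×10⁻⁵ T. Loop 2 (z = 0.0302 m): B₂ = 1.61×10⁻⁵ T.
The fields oppose: B = |B₁ − B₂| = 1.10×10⁻⁶ T.

B ≈ 1.10 μT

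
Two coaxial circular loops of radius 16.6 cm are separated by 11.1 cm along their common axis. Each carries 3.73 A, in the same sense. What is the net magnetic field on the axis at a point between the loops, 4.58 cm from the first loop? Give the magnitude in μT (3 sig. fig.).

Each loop contributes B = μ₀IR²/[2(R²+z²)^(3/2)] on the axis, with z measured from that loop.
Loop 1 (z = 0.0458 m): B₁ = 1.26×10⁻⁵ T. Loop 2 (z = 0.0652 m): B₂ = 1.14×10⁻⁵ T.
The fields add: B = B₁ + B₂ = 2.40×10⁻⁵ T.

B ≈ 24.0 μT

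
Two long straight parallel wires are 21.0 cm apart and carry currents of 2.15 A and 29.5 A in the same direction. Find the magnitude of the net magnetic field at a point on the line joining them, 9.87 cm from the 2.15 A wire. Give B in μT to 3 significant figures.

Each long wire gives B = μ₀I/(2πd). Distances are d₁ = 0.0987 m and d₂ = 0.1113 m.
B₁ = 4.36×10⁻⁶ T, B₂ = 5.30×10⁻⁵ T.
Between parallel currents the two contributions point in opposite directions, so they subtract. B = |B₁ − B₂| = |4.36×10⁻⁶ − 5.30×10⁻⁵| = 4.87×10⁻⁵ T.

B ≈ 48.7 μT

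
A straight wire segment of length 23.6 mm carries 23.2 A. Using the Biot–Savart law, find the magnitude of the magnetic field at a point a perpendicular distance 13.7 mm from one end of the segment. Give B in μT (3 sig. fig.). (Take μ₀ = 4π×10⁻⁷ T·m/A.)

B ≈ 146 μT

For a finite straight segment, B = (μ₀I/4πd)(sinθ₁ + sinθ₂), where θ₁, θ₂ are the angles from the perpendicular to each end.
The perpendicular foot is at one end, so the two end-offsets along the wire are 0 and L = 0.0236 m.
sinθ₁ = 0/√(0²+0.0137²) = 0.0000; sinθ₂ = 0.0236/√(0.0236²+0.0137²) = 0.8648.
B = (4π×10⁻⁷ × 23.2) / (4π × 0.0137) × (0.0000 + 0.8648) = 1.46×10⁻⁴ T.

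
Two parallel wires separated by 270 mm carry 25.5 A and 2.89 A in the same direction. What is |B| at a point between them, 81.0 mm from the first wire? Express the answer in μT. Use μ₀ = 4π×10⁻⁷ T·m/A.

Each long wire gives B = μ₀I/(2πd). Distances are d₁ = 0.081 m and d₂ = 0.189 m.
B₁ = 6.30×10⁻⁵ T, B₂ = 3.06×10⁻⁶ T.
Between parallel currents the two contributions point in opposite directions, so they subtract. B = |B₁ − B₂| = |6.30×10⁻⁵ − 3.06×10⁻⁶| = 5.99×10⁻⁵ T.

B ≈ 59.9 μT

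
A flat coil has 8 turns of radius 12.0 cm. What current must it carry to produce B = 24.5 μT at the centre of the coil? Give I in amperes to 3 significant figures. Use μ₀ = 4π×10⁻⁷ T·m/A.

I ≈ 0.585 A

For an N-turn coil, B = Nμ₀I/(2R) with R = 0.12 m, so I = 2RB/(Nμ₀) = 2 × 0.12 × 2.45×10⁻⁵ / (8 × 4π×10⁻⁷) = 0.585 A.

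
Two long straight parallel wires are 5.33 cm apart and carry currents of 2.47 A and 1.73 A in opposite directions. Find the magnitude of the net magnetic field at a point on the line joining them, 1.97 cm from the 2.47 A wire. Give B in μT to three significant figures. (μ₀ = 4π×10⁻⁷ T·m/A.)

B ≈ 35.4 μT

Each long wire gives B = μ₀I/(2πd). Distances are d₁ = 0.0197 m and d₂ = 0.0336 m.
B₁ = 2.51×10⁻⁵ T, B₂ = 1.03×10⁻⁵ T.
Between antiparallel currents both contributions point the same way, so they add. B = B₁ + B₂ = 2.51×10⁻⁵ + 1.03×10⁻⁵ = 3.54×10⁻⁵ T.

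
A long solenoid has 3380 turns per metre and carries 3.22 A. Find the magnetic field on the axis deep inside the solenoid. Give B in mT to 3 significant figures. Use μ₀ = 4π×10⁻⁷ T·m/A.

Inside a long solenoid, B = μ₀nI with n = 3380 turns/m.
B = 4π×10⁻⁷ × 3380 × 3.22 = 1.37×10⁻² T.

B ≈ 13.7 mT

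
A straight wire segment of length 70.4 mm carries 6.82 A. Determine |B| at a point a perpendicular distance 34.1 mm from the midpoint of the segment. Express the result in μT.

B ≈ 28.7 μT

For a finite straight segment, B = (μ₀I/4πd)(sinθ₁ + sinθ₂), where θ₁, θ₂ are the angles from the perpendicular to each end.
The perpendicular from the point meets the wire at its midpoint, so each end is L/2 = 0.0352 m away along the wire.
sinθ₁ = 0.0352/√(0.0352²+0.0341²) = 0.7182; sinθ₂ = 0.0352/√(0.0352²+0.0341²) = 0.7182.
B = (4π×10⁻⁷ × 6.82) / (4π × 0.0341) × (0.7182 + 0.7182) = 2.87×10⁻⁵ T.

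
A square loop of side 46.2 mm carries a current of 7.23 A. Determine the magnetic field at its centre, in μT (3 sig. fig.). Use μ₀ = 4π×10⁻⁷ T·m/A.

Each side is a finite straight segment at perpendicular distance d = a/(2 tan(π/4)) = 0.0231 m from the centre, with end-angles ±π/4.
One side contributes B₁ = (μ₀I/4πd)·2 sin(π/4) = 4.43×10⁻⁵ T.
All 4 sides add in the same direction: B = 4 × 4.43×10⁻⁵ = 1.77×10⁻⁴ T.

B ≈ 177 μT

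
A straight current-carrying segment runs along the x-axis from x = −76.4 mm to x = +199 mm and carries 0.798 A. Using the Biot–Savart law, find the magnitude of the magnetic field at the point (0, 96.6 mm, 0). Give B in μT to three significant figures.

For a finite straight segment, B = (μ₀I/4πd)(sinθ₁ + sinθ₂), where θ₁, θ₂ are the angles from the perpendicular to each end.
The perpendicular distance is d = 0.0966 m; the end-offsets along the wire are a = 0.0764 m and b = 0.199 m.
sinθ₁ = 0.0764/√(0.0764²+0.0966²) = 0.6203; sinθ₂ = 0.199/√(0.199²+0.0966²) = 0.8996.
B = (4π×10⁻⁷ × 0.798) / (4π × 0.0966) × (0.6203 + 0.8996) = 1.26×10⁻⁶ T.

B ≈ 1.26 μT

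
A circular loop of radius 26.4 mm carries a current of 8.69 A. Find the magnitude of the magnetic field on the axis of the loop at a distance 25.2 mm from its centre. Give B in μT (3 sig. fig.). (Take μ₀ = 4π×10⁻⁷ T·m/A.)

On the axis of a circular loop, B = μ₀IR² / [2(R²+z²)^(3/2)].
R² + z² = (0.0264)² + (0.0252)² = 0.001332 m², and (R²+z²)^(3/2) = 4.86×10⁻⁵ m³.
B = (4π×10⁻⁷ × 8.69 × 0.000697) / (2 × 4.86×10⁻⁵) = 7.83×10⁻⁵ T.

B ≈ 78.3 μT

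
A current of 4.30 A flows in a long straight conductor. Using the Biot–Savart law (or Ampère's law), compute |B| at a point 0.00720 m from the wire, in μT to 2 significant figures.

B ≈ 120 μT

For an infinitely long straight wire, B = μ₀I/(2πd).
B = (4π×10⁻⁷ × 4.30) / (2π × 0.0072) = 1.19×10⁻⁴ T.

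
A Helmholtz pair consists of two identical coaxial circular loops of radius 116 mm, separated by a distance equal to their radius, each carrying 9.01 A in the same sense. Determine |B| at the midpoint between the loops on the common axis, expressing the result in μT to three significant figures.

Each loop contributes B = μ₀IR²/[2(R²+z²)^(3/2)] on the axis, with z measured from that loop.
Loop 1 (z = 0.058 m): B₁ = 3.49×10⁻⁵ T. Loop 2 (z = 0.058 m): B₂ = 3.49×10⁻⁵ T.
The fields add: B = B₁ + B₂ = 6.98×10⁻⁵ T.

B ≈ 69.8 μT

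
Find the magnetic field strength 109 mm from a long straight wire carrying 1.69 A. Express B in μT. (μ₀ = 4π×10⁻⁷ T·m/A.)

For an infinitely long straight wire, B = μ₀I/(2πd).
B = (4π×10⁻⁷ × 1.69) / (2π × 0.109) = 3.10×10⁻⁶ T.

B ≈ 3.10 μT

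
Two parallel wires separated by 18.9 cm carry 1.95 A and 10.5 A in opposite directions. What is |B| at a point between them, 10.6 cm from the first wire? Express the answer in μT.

Each long wire gives B = μ₀I/(2πd). Distances are d₁ = 0.106 m and d₂ = 0.083 m.
B₁ = 3.68×10⁻⁶ T, B₂ = 2.53×10⁻⁵ T.
Between antiparallel currents both contributions point the same way, so they add. B = B₁ + B₂ = 3.68×10⁻⁶ + 2.53×10⁻⁵ = 2.90×10⁻⁵ T.

B ≈ 29.0 μT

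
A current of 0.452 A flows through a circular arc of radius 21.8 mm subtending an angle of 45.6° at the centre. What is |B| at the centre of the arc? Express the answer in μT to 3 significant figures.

B ≈ 1.65 μT

The Biot–Savart field of a circular arc at its centre is B = μ₀Iφ/(4πR), with φ = 0.7959 rad.
B = (4π×10⁻⁷ × 0.452 × 0.7959) / (4π × 0.0218) = 1.65×10⁻⁶ T.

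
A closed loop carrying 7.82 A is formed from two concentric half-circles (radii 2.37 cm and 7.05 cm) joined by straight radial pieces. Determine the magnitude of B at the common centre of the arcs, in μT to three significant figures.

B ≈ 68.8 μT

The radial connectors point toward the centre, so dl × r̂ = 0 and they contribute nothing.
Each semicircle gives μ₀I/(4R): inner arc 1.04×10⁻⁴ T, outer arc 3.48×10⁻⁵ T.
The two arcs carry current in opposite angular senses, so their fields oppose: B = |1.04×10⁻⁴ − 3.48×10⁻⁵| = 6.88×10⁻⁵ T.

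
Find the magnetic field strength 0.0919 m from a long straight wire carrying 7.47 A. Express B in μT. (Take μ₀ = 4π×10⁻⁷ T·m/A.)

B ≈ 16.3 μT

For an infinitely long straight wire, B = μ₀I/(2πd).
B = (4π×10⁻⁷ × 7.47) / (2π × 0.0919) = 1.63×10⁻⁵ T.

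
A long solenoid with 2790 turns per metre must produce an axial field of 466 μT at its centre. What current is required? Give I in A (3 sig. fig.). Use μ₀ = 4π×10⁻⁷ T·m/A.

Inside a long solenoid B = μ₀nI with n = 2790 m⁻¹, so I = B/(μ₀n).
I = 4.66×10⁻⁴ / (4π×10⁻⁷ × 2790) = 0.133 A.

I ≈ 0.133 A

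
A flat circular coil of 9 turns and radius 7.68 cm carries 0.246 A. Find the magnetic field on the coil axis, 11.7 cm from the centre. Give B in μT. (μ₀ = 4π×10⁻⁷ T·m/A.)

B ≈ 2.99 μT

For an N-turn flat coil, B = Nμ₀IR²/[2(R²+z²)^(3/2)] with R = 0.0768 m, z = 0.117 m.
B = 9 × 3.33×10⁻⁷ T = 2.99×10⁻⁶ T.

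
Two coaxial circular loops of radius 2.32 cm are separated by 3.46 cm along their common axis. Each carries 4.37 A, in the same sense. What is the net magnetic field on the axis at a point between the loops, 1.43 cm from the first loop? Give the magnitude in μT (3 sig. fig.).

Each loop contributes B = μ₀IR²/[2(R²+z²)^(3/2)] on the axis, with z measured from that loop.
Loop 1 (z = 0.0143 m): B₁ = 7.30×10⁻⁵ T. Loop 2 (z = 0.0203 m): B₂ = 5.04×10⁻⁵ T.
The fields add: B = B₁ + B₂ = 1.23×10⁻⁴ T.

B ≈ 123 μT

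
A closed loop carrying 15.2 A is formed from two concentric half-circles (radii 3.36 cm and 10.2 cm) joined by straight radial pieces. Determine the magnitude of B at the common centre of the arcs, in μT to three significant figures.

B ≈ 95.3 μT

The radial connectors point toward the centre, so dl × r̂ = 0 and they contribute nothing.
Each semicircle gives μ₀I/(4R): inner arc 1.42×10⁻⁴ T, outer arc 4.68×10⁻⁵ T.
The two arcs carry current in opposite angular senses, so their fields oppose: B = |1.42×10⁻⁴ − 4.68×10⁻⁵| = 9.53×10⁻⁵ T.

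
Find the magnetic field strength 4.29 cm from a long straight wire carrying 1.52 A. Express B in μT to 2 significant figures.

B ≈ 7.1 μT

For an infinitely long straight wire, B = μ₀I/(2πd).
B = (4π×10⁻⁷ × 1.52) / (2π × 0.0429) = 7.09×10⁻⁶ T.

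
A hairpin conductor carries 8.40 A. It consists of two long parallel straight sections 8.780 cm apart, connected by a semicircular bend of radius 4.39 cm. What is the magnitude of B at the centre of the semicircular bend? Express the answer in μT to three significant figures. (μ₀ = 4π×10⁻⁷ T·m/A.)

B ≈ 98.4 μT

The semicircular arc contributes B_arc = μ₀I·π/(4πR) = μ₀I/(4R) = 6.01×10⁻⁵ T.
Each semi-infinite lead is at perpendicular distance R = 0.0439 m from the centre, with the perpendicular foot at its near end, so it contributes μ₀I/(4πR); both point the same way, together 3.83×10⁻⁵ T.
Arc and leads all point the same direction: B = 6.01×10⁻⁵ + 3.83×10⁻⁵ = 9.84×10⁻⁵ T.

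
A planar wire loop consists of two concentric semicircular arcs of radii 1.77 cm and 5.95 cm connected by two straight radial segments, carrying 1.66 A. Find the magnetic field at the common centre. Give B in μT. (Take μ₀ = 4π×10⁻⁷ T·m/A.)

The radial connectors point toward the centre, so dl × r̂ = 0 and they contribute nothing.
Each semicircle gives μ₀I/(4R): inner arc 2.95×10⁻⁵ T, outer arc 8.76×10⁻⁶ T.
The two arcs carry current in opposite angular senses, so their fields oppose: B = |2.95×10⁻⁵ − 8.76×10⁻⁶| = 2.07×10⁻⁵ T.

B ≈ 20.7 μT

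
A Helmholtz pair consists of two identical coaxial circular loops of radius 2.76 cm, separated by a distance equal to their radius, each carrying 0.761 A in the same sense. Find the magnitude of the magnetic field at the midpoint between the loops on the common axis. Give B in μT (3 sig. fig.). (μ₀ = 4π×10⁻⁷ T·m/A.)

B ≈ 24.8 μT

Each loop contributes B = μ₀IR²/[2(R²+z²)^(3/2)] on the axis, with z measured from that loop.
Loop 1 (z = 0.0138 m): B₁ = 1.24×10⁻⁵ T. Loop 2 (z = 0.0138 m): B₂ = 1.24×10⁻⁵ T.
The fields add: B = B₁ + B₂ = 2.48×10⁻⁵ T.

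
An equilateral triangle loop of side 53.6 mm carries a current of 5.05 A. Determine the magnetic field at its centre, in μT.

B ≈ 170 μT

Each side is a finite straight segment at perpendicular distance d = a/(2 tan(π/3)) = 0.01547 m from the centre, with end-angles ±π/3.
One side contributes B₁ = (μ₀I/4πd)·2 sin(π/3) = 5.65×10⁻⁵ T.
All 3 sides add in the same direction: B = 3 × 5.65×10⁻⁵ = 1.70×10⁻⁴ T.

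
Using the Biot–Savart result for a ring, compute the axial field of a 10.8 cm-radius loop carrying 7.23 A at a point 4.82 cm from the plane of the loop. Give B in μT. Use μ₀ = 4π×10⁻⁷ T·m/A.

B ≈ 32.0 μT

On the axis of a circular loop, B = μ₀IR² / [2(R²+z²)^(3/2)].
R² + z² = (0.108)² + (0.0482)² = 0.01399 m², and (R²+z²)^(3/2) = 1.65×10⁻³ m³.
B = (4π×10⁻⁷ × 7.23 × 0.01166) / (2 × 1.65×10⁻³) = 3.20×10⁻⁵ T.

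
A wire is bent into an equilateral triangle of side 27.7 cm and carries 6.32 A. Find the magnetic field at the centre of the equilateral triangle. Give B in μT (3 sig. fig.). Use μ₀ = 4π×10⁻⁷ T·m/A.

B ≈ 41.1 μT

Each side is a finite straight segment at perpendicular distance d = a/(2 tan(π/3)) = 0.07996 m from the centre, with end-angles ±π/3.
One side contributes B₁ = (μ₀I/4πd)·2 sin(π/3) = 1.37×10⁻⁵ T.
All 3 sides add in the same direction: B = 3 × 1.37×10⁻⁵ = 4.11×10⁻⁵ T.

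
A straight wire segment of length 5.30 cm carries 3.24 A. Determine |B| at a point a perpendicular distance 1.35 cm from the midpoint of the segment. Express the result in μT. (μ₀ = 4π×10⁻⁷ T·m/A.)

B ≈ 42.8 μT

For a finite straight segment, B = (μ₀I/4πd)(sinθ₁ + sinθ₂), where θ₁, θ₂ are the angles from the perpendicular to each end.
The perpendicular from the point meets the wire at its midpoint, so each end is L/2 = 0.0265 m away along the wire.
sinθ₁ = 0.0265/√(0.0265²+0.0135²) = 0.8910; sinθ₂ = 0.0265/√(0.0265²+0.0135²) = 0.8910.
B = (4π×10⁻⁷ × 3.24) / (4π × 0.0135) × (0.8910 + 0.8910) = 4.28×10⁻⁵ T.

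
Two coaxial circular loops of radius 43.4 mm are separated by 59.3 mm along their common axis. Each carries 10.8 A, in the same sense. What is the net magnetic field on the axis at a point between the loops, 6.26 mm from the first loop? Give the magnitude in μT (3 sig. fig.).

B ≈ 191 μT

Each loop contributes B = μ₀IR²/[2(R²+z²)^(3/2)] on the axis, with z measured from that loop.
Loop 1 (z = 0.00626 m): B₁ = 1.52×10⁻⁴ T. Loop 2 (z = 0.05304 m): B₂ = 3.97×10⁻⁵ T.
The fields add: B = B₁ + B₂ = 1.91×10⁻⁴ T.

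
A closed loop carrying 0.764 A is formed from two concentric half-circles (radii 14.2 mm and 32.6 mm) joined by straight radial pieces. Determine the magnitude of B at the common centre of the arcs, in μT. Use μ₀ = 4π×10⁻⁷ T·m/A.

The radial connectors point toward the centre, so dl × r̂ = 0 and they contribute nothing.
Each semicircle gives μ₀I/(4R): inner arc 1.69×10⁻⁵ T, outer arc 7.36×10⁻⁶ T.
The two arcs carry current in opposite angular senses, so their fields oppose: B = |1.69×10⁻⁵ − 7.36×10⁻⁶| = 9.54×10⁻⁶ T.

B ≈ 9.54 μT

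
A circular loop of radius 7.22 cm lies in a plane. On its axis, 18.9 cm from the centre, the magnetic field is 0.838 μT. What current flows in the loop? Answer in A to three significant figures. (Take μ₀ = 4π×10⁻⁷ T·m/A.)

On the axis of a loop, B = μ₀IR²/[2(R²+z²)^(3/2)], so I = 2B(R²+z²)^(3/2)/(μ₀R²).
R² + z² = 0.005213 + 0.03572 = 0.04093 m²; raised to 3/2 gives 8.28×10⁻³ m³.
I = 2 × 8.38×10⁻⁷ × 8.28×10⁻³ / (1.26×10⁻⁶ × 0.005213) = 2.12 A.

I ≈ 2.12 A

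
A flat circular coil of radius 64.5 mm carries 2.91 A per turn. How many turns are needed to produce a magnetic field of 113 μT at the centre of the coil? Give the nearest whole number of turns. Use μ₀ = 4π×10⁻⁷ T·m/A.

For an N-turn coil, B = Nμ₀I/(2R). A single turn gives B₁ = 2.83×10⁻⁵ T with R = 0.0645 m.
N = B/B₁ = 1.13×10⁻⁴ / 2.83×10⁻⁵ = 3.99.

N = 4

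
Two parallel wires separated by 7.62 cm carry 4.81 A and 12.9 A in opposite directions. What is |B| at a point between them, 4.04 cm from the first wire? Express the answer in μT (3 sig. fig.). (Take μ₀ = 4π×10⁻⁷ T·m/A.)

B ≈ 95.9 μT

Each long wire gives B = μ₀I/(2πd). Distances are d₁ = 0.0404 m and d₂ = 0.0358 m.
B₁ = 2.38×10⁻⁵ T, B₂ = 7.21×10⁻⁵ T.
Between antiparallel currents both contributions point the same way, so they add. B = B₁ + B₂ = 2.38×10⁻⁵ + 7.21×10⁻⁵ = 9.59×10⁻⁵ T.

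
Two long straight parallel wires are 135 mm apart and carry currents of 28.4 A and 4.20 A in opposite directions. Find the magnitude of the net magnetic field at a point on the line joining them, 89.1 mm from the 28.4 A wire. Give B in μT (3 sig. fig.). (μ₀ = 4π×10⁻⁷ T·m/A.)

B ≈ 82.0 μT

Each long wire gives B = μ₀I/(2πd). Distances are d₁ = 0.0891 m and d₂ = 0.0459 m.
B₁ = 6.37×10⁻⁵ T, B₂ = 1.83×10⁻⁵ T.
Between antiparallel currents both contributions point the same way, so they add. B = B₁ + B₂ = 6.37×10⁻⁵ + 1.83×10⁻⁵ = 8.20×10⁻⁵ T.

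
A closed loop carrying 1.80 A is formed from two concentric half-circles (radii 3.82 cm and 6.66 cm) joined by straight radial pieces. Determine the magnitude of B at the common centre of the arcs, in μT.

B ≈ 6.31 μT

The radial connectors point toward the centre, so dl × r̂ = 0 and they contribute nothing.
Each semicircle gives μ₀I/(4R): inner arc 1.48×10⁻⁵ T, outer arc 8.49×10⁻⁶ T.
The two arcs carry current in opposite angular senses, so their fields oppose: B = |1.48×10⁻⁵ − 8.49×10⁻⁶| = 6.31×10⁻⁶ T.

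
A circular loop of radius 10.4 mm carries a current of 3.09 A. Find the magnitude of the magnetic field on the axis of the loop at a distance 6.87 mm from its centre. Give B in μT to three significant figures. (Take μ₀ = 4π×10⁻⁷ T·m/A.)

B ≈ 108 μT

On the axis of a circular loop, B = μ₀IR² / [2(R²+z²)^(3/2)].
R² + z² = (0.0104)² + (0.00687)² = 0.0001554 m², and (R²+z²)^(3/2) = 1.94×10⁻⁶ m³.
B = (4π×10⁻⁷ × 3.09 × 0.0001082) / (2 × 1.94×10⁻⁶) = 1.08×10⁻⁴ T.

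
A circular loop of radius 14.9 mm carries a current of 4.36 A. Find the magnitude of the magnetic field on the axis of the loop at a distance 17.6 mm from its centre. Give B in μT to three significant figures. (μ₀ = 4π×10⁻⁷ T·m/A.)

B ≈ 49.6 μT

On the axis of a circular loop, B = μ₀IR² / [2(R²+z²)^(3/2)].
R² + z² = (0.0149)² + (0.0176)² = 0.0005318 m², and (R²+z²)^(3/2) = 1.23×10⁻⁵ m³.
B = (4π×10⁻⁷ × 4.36 × 0.000222) / (2 × 1.23×10⁻⁵) = 4.96×10⁻⁵ T.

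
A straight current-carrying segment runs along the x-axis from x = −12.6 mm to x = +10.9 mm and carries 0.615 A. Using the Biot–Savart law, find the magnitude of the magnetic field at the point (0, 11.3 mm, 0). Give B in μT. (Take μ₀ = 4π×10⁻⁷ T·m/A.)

B ≈ 7.83 μT

For a finite straight segment, B = (μ₀I/4πd)(sinθ₁ + sinθ₂), where θ₁, θ₂ are the angles from the perpendicular to each end.
The perpendicular distance is d = 0.0113 m; the end-offsets along the wire are a = 0.0126 m and b = 0.0109 m.
sinθ₁ = 0.0126/√(0.0126²+0.0113²) = 0.7445; sinθ₂ = 0.0109/√(0.0109²+0.0113²) = 0.6943.
B = (4π×10⁻⁷ × 0.615) / (4π × 0.0113) × (0.7445 + 0.6943) = 7.83×10⁻⁶ T.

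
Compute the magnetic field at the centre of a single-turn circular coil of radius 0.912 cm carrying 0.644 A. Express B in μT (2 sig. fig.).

B ≈ 44 μT

At the centre of a circular loop the Biot–Savart law gives B = μ₀I/(2R).
B = (4π×10⁻⁷ × 0.644) / (2 × 0.00912) = 4.44×10⁻⁵ T.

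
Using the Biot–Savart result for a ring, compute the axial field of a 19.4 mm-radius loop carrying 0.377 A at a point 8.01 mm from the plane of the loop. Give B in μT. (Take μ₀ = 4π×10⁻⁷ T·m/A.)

B ≈ 9.64 μT

On the axis of a circular loop, B = μ₀IR² / [2(R²+z²)^(3/2)].
R² + z² = (0.0194)² + (0.00801)² = 0.0004405 m², and (R²+z²)^(3/2) = 9.25×10⁻⁶ m³.
B = (4π×10⁻⁷ × 0.377 × 0.0003764) / (2 × 9.25×10⁻⁶) = 9.64×10⁻⁶ T.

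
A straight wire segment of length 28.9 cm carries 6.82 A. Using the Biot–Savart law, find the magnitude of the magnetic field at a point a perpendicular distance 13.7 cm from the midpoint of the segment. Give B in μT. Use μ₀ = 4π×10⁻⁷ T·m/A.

B ≈ 7.23 μT

For a finite straight segment, B = (μ₀I/4πd)(sinθ₁ + sinθ₂), where θ₁, θ₂ are the angles from the perpendicular to each end.
The perpendicular from the point meets the wire at its midpoint, so each end is L/2 = 0.1445 m away along the wire.
sinθ₁ = 0.1445/√(0.1445²+0.137²) = 0.7257; sinθ₂ = 0.1445/√(0.1445²+0.137²) = 0.7257.
B = (4π×10⁻⁷ × 6.82) / (4π × 0.137) × (0.7257 + 0.7257) = 7.23×10⁻⁶ T.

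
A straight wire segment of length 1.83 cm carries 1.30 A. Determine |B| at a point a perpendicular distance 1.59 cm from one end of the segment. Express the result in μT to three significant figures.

B ≈ 6.17 μT

For a finite straight segment, B = (μ₀I/4πd)(sinθ₁ + sinθ₂), where θ₁, θ₂ are the angles from the perpendicular to each end.
The perpendicular foot is at one end, so the two end-offsets along the wire are 0 and L = 0.0183 m.
sinθ₁ = 0/√(0²+0.0159²) = 0.0000; sinθ₂ = 0.0183/√(0.0183²+0.0159²) = 0.7549.
B = (4π×10⁻⁷ × 1.30) / (4π × 0.0159) × (0.0000 + 0.7549) = 6.17×10⁻⁶ T.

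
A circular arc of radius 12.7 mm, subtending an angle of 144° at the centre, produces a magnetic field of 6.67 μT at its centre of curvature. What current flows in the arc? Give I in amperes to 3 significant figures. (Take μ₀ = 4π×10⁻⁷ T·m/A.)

For a circular arc, B = μ₀Iφ/(4πR) with φ in radians; here φ = 2.513 rad.
So I = 4πRB/(μ₀φ) = 4π × 0.0127 × 6.67×10⁻⁶ / (4π×10⁻⁷ × 2.513) = 0.337 A.

I ≈ 0.337 A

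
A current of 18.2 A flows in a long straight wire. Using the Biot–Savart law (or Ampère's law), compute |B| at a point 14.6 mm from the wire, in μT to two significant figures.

For an infinitely long straight wire, B = μ₀I/(2πd).
B = (4π×10⁻⁷ × 18.2) / (2π × 0.0146) = 2.49×10⁻⁴ T.

B ≈ 250 μT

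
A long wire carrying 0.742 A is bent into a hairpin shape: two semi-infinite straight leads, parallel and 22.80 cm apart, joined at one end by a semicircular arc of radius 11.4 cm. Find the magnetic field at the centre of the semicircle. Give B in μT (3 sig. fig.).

The semicircular arc contributes B_arc = μ₀I·π/(4πR) = μ₀I/(4R) = 2.04×10⁻⁶ T.
Each semi-infinite lead is at perpendicular distance R = 0.114 m from the centre, with the perpendicular foot at its near end, so it contributes μ₀I/(4πR); both point the same way, together 1.30×10⁻⁶ T.
Arc and leads all point the same direction: B = 2.04×10⁻⁶ + 1.30×10⁻⁶ = 3.35×10⁻⁶ T.

B ≈ 3.35 μT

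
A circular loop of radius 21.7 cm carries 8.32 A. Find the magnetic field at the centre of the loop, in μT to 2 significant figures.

B ≈ 24 μT

At the centre of a circular loop the Biot–Savart law gives B = μ₀I/(2R).
B = (4π×10⁻⁷ × 8.32) / (2 × 0.217) = 2.41×10⁻⁵ T.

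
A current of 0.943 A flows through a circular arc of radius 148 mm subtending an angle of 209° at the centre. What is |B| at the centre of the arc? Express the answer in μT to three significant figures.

B ≈ 2.32 μT

The Biot–Savart field of a circular arc at its centre is B = μ₀Iφ/(4πR), with φ = 3.648 rad.
B = (4π×10⁻⁷ × 0.943 × 3.648) / (4π × 0.148) = 2.32×10⁻⁶ T.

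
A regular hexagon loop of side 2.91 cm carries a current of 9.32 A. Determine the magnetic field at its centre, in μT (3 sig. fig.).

Each side is a finite straight segment at perpendicular distance d = a/(2 tan(π/6)) = 0.0252 m from the centre, with end-angles ±π/6.
One side contributes B₁ = (μ₀I/4πd)·2 sin(π/6) = 3.70×10⁻⁵ T.
All 6 sides add in the same direction: B = 6 × 3.70×10⁻⁵ = 2.22×10⁻⁴ T.

B ≈ 222 μT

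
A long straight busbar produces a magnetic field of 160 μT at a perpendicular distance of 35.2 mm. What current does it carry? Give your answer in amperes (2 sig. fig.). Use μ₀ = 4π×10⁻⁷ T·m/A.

For a long straight wire B = μ₀I/(2πd), so I = 2πdB/μ₀.
I = 2π × 0.0352 × 1.60×10⁻⁴ / (4π×10⁻⁷) = 28.2 A.

I ≈ 28 A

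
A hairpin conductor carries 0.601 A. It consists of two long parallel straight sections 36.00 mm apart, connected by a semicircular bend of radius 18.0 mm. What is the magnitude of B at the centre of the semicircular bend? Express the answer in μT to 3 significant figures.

The semicircular arc contributes B_arc = μ₀I·π/(4πR) = μ₀I/(4R) = 1.05×10⁻⁵ T.
Each semi-infinite lead is at perpendicular distance R = 0.018 m from the centre, with the perpendicular foot at its near end, so it contributes μ₀I/(4πR); both point the same way, together 6.68×10⁻⁶ T.
Arc and leads all point the same direction: B = 1.05×10⁻⁵ + 6.68×10⁻⁶ = 1.72×10⁻⁵ T.

B ≈ 17.2 μT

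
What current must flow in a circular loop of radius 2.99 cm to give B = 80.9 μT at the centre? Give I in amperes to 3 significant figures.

At the centre of a circular loop B = μ₀I/(2R), so I = 2RB/μ₀.
With R = 0.0299 m, I = 2 × 0.0299 × 8.09×10⁻⁵ / (4π×10⁻⁷) = 3.85 A.

I ≈ 3.85 A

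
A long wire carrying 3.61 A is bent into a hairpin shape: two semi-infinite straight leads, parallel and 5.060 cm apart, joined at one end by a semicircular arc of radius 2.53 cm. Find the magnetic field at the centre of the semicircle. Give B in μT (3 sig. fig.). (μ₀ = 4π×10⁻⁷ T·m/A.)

B ≈ 73.4 μT

The semicircular arc contributes B_arc = μ₀I·π/(4πR) = μ₀I/(4R) = 4.48×10⁻⁵ T.
Each semi-infinite lead is at perpendicular distance R = 0.0253 m from the centre, with the perpendicular foot at its near end, so it contributes μ₀I/(4πR); both point the same way, together 2.85×10⁻⁵ T.
Arc and leads all point the same direction: B = 4.48×10⁻⁵ + 2.85×10⁻⁵ = 7.34×10⁻⁵ T.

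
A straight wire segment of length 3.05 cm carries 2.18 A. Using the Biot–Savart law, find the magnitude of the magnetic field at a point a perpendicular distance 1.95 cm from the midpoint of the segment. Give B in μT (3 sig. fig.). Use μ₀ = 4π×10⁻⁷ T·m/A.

B ≈ 13.8 μT

For a finite straight segment, B = (μ₀I/4πd)(sinθ₁ + sinθ₂), where θ₁, θ₂ are the angles from the perpendicular to each end.
The perpendicular from the point meets the wire at its midpoint, so each end is L/2 = 0.01525 m away along the wire.
sinθ₁ = 0.01525/√(0.01525²+0.0195²) = 0.6160; sinθ₂ = 0.01525/√(0.01525²+0.0195²) = 0.6160.
B = (4π×10⁻⁷ × 2.18) / (4π × 0.0195) × (0.6160 + 0.6160) = 1.38×10⁻⁵ T.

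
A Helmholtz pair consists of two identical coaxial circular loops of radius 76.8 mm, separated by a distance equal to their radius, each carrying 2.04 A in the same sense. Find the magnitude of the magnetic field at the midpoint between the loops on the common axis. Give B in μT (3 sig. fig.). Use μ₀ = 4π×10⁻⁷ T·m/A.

B ≈ 23.9 μT

Each loop contributes B = μ₀IR²/[2(R²+z²)^(3/2)] on the axis, with z measured from that loop.
Loop 1 (z = 0.0384 m): B₁ = 1.19×10⁻⁵ T. Loop 2 (z = 0.0384 m): B₂ = 1.19×10⁻⁵ T.
The fields add: B = B₁ + B₂ = 2.39×10⁻⁵ T.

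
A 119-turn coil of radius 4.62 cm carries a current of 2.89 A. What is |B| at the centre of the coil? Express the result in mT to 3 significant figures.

B ≈ 4.68 mT

For an N-turn flat coil, B = Nμ₀I/(2R) with R = 0.0462 m.
B = 119 × 3.93×10⁻⁵ T = 4.68×10⁻³ T.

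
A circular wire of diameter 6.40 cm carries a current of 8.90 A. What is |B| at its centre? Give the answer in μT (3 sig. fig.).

At the centre of a circular loop the Biot–Savart law gives B = μ₀I/(2R) (so R = 0.032 m).
B = (4π×10⁻⁷ × 8.90) / (2 × 0.032) = 1.75×10⁻⁴ T.

B ≈ 175 μT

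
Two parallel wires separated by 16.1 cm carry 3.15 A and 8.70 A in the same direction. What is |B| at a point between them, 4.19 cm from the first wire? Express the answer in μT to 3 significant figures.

Each long wire gives B = μ₀I/(2πd). Distances are d₁ = 0.0419 m and d₂ = 0.1191 m.
B₁ = 1.50×10⁻⁵ T, B₂ = 1.46×10⁻⁵ T.
Between parallel currents the two contributions point in opposite directions, so they subtract. B = |B₁ − B₂| = |1.50×10⁻⁵ − 1.46×10⁻⁵| = 4.26×10⁻⁷ T.

B ≈ 0.426 μT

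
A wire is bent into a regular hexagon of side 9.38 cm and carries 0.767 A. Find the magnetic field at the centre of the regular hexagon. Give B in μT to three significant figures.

B ≈ 5.67 μT

Each side is a finite straight segment at perpendicular distance d = a/(2 tan(π/6)) = 0.08123 m from the centre, with end-angles ±π/6.
One side contributes B₁ = (μ₀I/4πd)·2 sin(π/6) = 9.44×10⁻⁷ T.
All 6 sides add in the same direction: B = 6 × 9.44×10⁻⁷ = 5.67×10⁻⁶ T.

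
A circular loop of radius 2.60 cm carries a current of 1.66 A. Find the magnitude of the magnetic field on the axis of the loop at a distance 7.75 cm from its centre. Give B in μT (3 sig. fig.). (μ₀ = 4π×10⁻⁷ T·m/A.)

B ≈ 1.29 μT

On the axis of a circular loop, B = μ₀IR² / [2(R²+z²)^(3/2)].
R² + z² = (0.026)² + (0.0775)² = 0.006682 m², and (R²+z²)^(3/2) = 5.46×10⁻⁴ m³.
B = (4π×10⁻⁷ × 1.66 × 0.000676) / (2 × 5.46×10⁻⁴) = 1.29×10⁻⁶ T.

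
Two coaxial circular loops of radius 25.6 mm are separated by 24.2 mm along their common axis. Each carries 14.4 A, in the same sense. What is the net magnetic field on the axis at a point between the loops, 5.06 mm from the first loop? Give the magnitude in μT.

Each loop contributes B = μ₀IR²/[2(R²+z²)^(3/2)] on the axis, with z measured from that loop.
Loop 1 (z = 0.00506 m): B₁ = 3.34×10⁻⁴ T. Loop 2 (z = 0.01914 m): B₂ = 1.82×10⁻⁴ T.
The fields add: B = B₁ + B₂ = 5.15×10⁻⁴ T.

B ≈ 515 μT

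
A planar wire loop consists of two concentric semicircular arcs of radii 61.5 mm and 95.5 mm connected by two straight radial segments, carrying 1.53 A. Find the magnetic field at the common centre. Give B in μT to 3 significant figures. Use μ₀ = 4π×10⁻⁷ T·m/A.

B ≈ 2.78 μT

The radial connectors point toward the centre, so dl × r̂ = 0 and they contribute nothing.
Each semicircle gives μ₀I/(4R): inner arc 7.82×10⁻⁶ T, outer arc 5.03×10⁻⁶ T.
The two arcs carry current in opposite angular senses, so their fields oppose: B = |7.82×10⁻⁶ − 5.03×10⁻⁶| = 2.78×10⁻⁶ T.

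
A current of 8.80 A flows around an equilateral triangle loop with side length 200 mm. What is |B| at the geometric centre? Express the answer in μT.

Each side is a finite straight segment at perpendicular distance d = a/(2 tan(π/3)) = 0.05774 m from the centre, with end-angles ±π/3.
One side contributes B₁ = (μ₀I/4πd)·2 sin(π/3) = 2.64×10⁻⁵ T.
All 3 sides add in the same direction: B = 3 × 2.64×10⁻⁵ = 7.92×10⁻⁵ T.

B ≈ 79.2 μT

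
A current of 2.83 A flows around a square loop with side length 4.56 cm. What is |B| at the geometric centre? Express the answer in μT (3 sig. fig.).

B ≈ 70.2 μT

Each side is a finite straight segment at perpendicular distance d = a/(2 tan(π/4)) = 0.0228 m from the centre, with end-angles ±π/4.
One side contributes B₁ = (μ₀I/4πd)·2 sin(π/4) = 1.76×10⁻⁵ T.
All 4 sides add in the same direction: B = 4 × 1.76×10⁻⁵ = 7.02×10⁻⁵ T.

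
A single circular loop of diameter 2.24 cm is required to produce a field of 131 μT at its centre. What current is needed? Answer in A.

I ≈ 2.34 A

At the centre of a circular loop B = μ₀I/(2R), so I = 2RB/μ₀.
With R = 0.0112 m, I = 2 × 0.0112 × 1.31×10⁻⁴ / (4π×10⁻⁷) = 2.34 A.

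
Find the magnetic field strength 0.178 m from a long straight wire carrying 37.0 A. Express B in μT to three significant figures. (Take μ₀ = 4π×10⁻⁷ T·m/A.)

B ≈ 41.6 μT

For an infinitely long straight wire, B = μ₀I/(2πd).
B = (4π×10⁻⁷ × 37.0) / (2π × 0.178) = 4.16×10⁻⁵ T.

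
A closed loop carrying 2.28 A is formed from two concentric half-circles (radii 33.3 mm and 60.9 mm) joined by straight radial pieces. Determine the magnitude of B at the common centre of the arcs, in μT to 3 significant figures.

The radial connectors point toward the centre, so dl × r̂ = 0 and they contribute nothing.
Each semicircle gives μ₀I/(4R): inner arc 2.15×10⁻⁵ T, outer arc 1.18×10⁻⁵ T.
The two arcs carry current in opposite angular senses, so their fields oppose: B = |2.15×10⁻⁵ − 1.18×10⁻⁵| = 9.75×10⁻⁶ T.

B ≈ 9.75 μT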